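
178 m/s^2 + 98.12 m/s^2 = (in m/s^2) 276.1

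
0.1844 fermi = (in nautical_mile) 9.957e-20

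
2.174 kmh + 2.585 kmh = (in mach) 0.003882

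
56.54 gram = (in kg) 0.05654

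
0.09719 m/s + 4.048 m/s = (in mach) 0.01217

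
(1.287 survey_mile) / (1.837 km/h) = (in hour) 1.128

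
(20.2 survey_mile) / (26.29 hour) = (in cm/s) 34.35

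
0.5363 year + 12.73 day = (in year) 0.5712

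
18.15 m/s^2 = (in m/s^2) 18.15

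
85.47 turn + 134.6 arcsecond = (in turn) 85.47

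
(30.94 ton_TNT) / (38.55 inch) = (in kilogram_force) 1.348e+10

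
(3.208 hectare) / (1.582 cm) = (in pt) 5.748e+09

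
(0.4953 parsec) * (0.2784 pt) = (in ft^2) 1.616e+13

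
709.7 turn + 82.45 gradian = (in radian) 4460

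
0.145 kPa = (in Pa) 145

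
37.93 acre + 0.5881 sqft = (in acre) 37.93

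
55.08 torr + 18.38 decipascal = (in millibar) 73.45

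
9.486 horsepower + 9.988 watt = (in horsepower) 9.499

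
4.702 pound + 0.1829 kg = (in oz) 81.68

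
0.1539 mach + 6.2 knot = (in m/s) 55.59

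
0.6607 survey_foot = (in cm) 20.14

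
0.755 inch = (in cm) 1.918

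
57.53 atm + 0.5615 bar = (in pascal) 5.885e+06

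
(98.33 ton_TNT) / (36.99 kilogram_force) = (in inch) 4.465e+10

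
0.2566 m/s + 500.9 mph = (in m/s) 224.2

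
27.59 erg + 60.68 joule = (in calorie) 14.5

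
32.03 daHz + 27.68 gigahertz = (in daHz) 2.768e+09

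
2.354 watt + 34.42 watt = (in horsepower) 0.04931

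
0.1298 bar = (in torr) 97.36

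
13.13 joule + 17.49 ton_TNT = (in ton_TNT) 17.49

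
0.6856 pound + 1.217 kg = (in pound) 3.369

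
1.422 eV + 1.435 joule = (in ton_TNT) 3.43e-10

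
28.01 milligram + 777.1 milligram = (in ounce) 0.0284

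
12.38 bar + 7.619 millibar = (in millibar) 1.239e+04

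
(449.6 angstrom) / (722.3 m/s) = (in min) 1.037e-12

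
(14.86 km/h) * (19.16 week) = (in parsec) 1.55e-09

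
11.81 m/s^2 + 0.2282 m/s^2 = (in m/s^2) 12.04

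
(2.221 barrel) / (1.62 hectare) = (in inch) 0.0008581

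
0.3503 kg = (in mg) 3.503e+05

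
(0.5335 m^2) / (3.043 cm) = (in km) 0.01753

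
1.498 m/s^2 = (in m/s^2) 1.498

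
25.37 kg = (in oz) 894.9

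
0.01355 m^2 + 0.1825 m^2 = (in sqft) 2.11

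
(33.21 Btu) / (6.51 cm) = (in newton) 5.382e+05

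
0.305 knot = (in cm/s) 15.69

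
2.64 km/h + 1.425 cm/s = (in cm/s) 74.76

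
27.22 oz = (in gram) 771.7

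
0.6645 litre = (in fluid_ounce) 22.47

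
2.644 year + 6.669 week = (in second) 8.741e+07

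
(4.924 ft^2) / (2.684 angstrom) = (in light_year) 1.802e-07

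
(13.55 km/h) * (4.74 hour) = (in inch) 2.529e+06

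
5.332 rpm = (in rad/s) 0.5584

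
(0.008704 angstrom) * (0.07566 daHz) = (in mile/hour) 1.473e-12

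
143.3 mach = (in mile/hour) 1.091e+05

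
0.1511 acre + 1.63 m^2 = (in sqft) 6599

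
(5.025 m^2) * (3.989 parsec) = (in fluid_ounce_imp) 2.177e+22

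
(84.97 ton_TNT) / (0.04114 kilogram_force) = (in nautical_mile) 4.758e+08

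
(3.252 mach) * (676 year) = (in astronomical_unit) 157.8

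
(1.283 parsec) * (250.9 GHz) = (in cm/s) 9.933e+29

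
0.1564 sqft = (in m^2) 0.01453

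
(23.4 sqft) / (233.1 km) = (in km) 9.326e-09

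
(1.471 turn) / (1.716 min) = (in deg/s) 5.143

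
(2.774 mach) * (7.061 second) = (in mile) 4.144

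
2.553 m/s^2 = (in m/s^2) 2.553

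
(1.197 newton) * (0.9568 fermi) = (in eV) 7148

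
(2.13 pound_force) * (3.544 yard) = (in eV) 1.916e+20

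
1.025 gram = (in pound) 0.00226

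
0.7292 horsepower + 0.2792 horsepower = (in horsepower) 1.008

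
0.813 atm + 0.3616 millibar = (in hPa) 824.1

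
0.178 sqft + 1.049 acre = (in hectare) 0.4245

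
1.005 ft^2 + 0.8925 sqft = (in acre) 4.356e-05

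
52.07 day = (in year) 0.1427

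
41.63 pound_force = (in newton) 185.2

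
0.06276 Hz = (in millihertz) 62.76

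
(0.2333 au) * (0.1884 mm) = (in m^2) 6.575e+06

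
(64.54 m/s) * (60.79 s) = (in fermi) 3.923e+18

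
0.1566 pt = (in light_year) 5.839e-21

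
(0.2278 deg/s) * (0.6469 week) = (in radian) 1556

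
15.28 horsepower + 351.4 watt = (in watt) 1.175e+04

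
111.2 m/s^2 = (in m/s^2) 111.2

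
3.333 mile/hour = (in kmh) 5.364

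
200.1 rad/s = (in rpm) 1911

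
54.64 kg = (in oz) 1927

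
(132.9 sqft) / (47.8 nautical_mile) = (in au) 9.323e-16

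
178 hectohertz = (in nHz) 1.78e+13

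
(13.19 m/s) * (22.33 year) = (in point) 2.633e+13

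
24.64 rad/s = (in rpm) 235.3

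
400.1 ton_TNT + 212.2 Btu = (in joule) 1.674e+12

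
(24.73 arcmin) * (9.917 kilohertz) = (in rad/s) 71.34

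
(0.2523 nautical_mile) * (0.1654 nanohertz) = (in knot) 1.502e-07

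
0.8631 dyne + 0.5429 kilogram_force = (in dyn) 5.324e+05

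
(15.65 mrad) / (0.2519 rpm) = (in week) 9.809e-07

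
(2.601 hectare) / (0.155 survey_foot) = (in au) 3.68e-06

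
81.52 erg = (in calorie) 1.948e-06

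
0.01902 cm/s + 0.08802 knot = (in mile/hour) 0.1017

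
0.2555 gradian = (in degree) 0.23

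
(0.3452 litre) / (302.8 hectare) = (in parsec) 3.695e-27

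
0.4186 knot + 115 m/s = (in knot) 224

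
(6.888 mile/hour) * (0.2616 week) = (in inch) 1.918e+07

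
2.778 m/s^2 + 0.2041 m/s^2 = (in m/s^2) 2.982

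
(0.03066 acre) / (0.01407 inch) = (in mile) 215.7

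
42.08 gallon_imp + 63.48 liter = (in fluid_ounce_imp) 8967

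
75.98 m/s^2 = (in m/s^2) 75.98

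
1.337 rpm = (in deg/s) 8.022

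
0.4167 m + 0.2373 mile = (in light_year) 4.041e-14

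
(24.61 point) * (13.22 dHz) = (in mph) 0.02567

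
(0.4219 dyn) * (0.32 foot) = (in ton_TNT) 9.835e-17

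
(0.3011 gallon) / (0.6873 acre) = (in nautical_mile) 2.213e-10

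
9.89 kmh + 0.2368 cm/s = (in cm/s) 275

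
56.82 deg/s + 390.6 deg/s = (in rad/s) 7.809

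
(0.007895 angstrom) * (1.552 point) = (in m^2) 4.323e-16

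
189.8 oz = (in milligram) 5.381e+06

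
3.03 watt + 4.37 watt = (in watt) 7.4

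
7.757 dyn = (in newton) 7.757e-05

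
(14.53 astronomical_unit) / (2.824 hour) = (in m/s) 2.138e+08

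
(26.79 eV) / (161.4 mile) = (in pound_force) 3.715e-24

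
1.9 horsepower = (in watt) 1417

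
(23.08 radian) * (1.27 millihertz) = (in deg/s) 1.679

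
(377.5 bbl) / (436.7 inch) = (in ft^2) 58.24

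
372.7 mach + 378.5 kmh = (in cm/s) 1.27e+07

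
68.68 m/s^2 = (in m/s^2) 68.68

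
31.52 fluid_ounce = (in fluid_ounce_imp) 32.81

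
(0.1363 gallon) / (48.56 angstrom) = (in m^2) 1.063e+05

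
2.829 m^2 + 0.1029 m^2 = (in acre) 0.0007245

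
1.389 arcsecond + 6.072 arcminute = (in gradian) 0.1129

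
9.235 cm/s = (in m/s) 0.09235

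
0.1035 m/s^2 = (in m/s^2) 0.1035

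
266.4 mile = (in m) 4.287e+05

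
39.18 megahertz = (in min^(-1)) 2.351e+09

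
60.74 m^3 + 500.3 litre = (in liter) 6.124e+04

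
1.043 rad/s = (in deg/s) 59.76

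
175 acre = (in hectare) 70.82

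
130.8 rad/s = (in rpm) 1249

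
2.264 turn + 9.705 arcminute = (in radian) 14.23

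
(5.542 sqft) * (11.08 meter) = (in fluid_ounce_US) 1.929e+05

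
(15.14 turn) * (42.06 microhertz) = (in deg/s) 0.2292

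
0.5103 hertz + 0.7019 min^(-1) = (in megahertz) 5.22e-07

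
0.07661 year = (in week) 3.995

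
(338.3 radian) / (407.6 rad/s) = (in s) 0.83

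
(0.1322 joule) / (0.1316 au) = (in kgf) 6.847e-13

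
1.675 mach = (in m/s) 570.3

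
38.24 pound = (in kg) 17.35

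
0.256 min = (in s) 15.36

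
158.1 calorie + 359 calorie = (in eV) 1.35e+22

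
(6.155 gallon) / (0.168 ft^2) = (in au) 9.979e-12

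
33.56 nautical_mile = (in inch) 2.447e+06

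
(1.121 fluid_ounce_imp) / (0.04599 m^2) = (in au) 4.63e-15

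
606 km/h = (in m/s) 168.3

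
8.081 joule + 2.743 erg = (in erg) 8.081e+07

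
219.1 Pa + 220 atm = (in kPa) 2.229e+04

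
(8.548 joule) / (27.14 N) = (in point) 892.8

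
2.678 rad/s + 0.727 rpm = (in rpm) 26.3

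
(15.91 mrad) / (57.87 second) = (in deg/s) 0.01575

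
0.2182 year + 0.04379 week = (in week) 11.42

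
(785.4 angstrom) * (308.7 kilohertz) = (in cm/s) 2.425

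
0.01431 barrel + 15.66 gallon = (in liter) 61.55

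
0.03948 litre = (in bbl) 0.0002483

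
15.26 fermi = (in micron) 1.526e-08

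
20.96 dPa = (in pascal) 2.096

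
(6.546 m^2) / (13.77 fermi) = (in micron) 4.754e+20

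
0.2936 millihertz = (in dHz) 0.002936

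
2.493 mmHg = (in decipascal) 3324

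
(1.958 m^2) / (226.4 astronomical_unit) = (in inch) 2.276e-12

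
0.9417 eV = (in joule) 1.509e-19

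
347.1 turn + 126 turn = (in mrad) 2.973e+06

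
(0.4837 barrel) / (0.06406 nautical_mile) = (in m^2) 0.0006482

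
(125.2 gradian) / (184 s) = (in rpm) 0.1021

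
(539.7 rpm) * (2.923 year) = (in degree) 2.985e+11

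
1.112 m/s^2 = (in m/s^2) 1.112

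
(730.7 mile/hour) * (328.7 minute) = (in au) 4.306e-05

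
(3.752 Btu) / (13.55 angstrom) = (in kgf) 2.979e+11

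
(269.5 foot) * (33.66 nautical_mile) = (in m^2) 5.121e+06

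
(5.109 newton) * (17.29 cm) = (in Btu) 0.0008373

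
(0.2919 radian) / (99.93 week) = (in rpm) 4.612e-08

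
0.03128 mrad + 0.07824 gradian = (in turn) 0.0002006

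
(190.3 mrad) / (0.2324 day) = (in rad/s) 9.477e-06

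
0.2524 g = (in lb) 0.0005564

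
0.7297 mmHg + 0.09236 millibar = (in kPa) 0.1065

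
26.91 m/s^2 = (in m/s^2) 26.91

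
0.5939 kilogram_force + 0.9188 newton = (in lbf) 1.516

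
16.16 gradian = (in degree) 14.54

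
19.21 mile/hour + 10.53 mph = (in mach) 0.03905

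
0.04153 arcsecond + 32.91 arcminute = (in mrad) 9.573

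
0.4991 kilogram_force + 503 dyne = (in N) 4.9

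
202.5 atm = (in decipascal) 2.052e+08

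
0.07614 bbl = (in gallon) 3.198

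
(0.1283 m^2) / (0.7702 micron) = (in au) 1.114e-06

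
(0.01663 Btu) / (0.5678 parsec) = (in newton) 1.001e-15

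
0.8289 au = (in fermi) 1.24e+26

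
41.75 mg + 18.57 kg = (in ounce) 655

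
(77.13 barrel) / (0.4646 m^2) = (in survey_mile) 0.0164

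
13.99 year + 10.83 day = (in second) 4.421e+08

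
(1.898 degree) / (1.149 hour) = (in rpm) 7.648e-05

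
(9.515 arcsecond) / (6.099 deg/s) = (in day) 5.016e-09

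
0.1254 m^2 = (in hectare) 1.254e-05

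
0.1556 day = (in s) 1.344e+04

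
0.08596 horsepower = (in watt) 64.1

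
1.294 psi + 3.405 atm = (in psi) 51.33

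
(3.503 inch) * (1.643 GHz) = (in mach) 4.293e+05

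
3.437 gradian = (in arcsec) 1.114e+04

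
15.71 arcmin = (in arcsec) 942.6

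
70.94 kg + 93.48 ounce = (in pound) 162.2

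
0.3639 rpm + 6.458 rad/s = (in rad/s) 6.496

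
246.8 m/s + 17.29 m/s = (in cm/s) 2.641e+04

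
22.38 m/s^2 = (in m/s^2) 22.38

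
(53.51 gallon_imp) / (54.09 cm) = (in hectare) 4.497e-05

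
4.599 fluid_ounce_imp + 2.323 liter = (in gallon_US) 0.6482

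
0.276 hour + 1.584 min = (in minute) 18.14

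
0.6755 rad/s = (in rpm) 6.451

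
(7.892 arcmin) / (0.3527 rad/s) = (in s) 0.006509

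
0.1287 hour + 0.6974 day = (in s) 6.072e+04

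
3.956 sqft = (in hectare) 3.675e-05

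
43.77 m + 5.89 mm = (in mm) 4.378e+04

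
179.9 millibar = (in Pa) 1.799e+04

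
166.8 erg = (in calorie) 3.987e-06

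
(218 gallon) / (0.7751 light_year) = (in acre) 2.781e-20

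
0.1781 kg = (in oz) 6.282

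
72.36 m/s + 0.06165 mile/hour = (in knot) 140.7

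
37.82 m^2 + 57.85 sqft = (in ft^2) 464.9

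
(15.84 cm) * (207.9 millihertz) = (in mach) 9.671e-05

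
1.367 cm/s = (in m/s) 0.01367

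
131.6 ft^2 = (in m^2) 12.23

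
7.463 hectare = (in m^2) 7.463e+04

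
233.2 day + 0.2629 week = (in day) 235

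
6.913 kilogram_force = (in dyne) 6.779e+06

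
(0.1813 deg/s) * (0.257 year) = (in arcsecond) 5.29e+09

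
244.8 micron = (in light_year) 2.588e-20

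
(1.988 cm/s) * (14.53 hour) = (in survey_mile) 0.6462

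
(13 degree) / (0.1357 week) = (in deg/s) 0.0001584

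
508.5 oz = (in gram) 1.442e+04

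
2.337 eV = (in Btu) 3.549e-22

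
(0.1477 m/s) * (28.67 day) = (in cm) 3.659e+07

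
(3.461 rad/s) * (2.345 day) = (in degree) 4.018e+07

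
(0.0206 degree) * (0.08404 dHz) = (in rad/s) 3.022e-06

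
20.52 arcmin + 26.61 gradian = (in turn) 0.06748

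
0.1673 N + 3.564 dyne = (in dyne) 1.673e+04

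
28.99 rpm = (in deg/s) 173.9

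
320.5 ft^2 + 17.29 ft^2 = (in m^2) 31.38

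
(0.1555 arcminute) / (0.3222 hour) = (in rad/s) 3.9e-08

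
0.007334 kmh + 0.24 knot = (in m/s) 0.1255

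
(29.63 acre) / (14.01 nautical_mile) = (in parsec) 1.498e-16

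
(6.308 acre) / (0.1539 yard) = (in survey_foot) 5.951e+05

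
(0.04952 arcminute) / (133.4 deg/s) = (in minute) 1.031e-07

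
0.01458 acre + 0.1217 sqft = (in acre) 0.01458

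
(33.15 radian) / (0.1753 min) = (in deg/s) 180.6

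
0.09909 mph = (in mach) 0.0001301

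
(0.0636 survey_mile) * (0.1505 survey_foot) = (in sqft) 50.54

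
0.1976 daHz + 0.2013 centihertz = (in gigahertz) 1.978e-09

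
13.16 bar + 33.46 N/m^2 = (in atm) 12.99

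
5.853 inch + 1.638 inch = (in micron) 1.903e+05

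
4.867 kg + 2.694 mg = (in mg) 4.867e+06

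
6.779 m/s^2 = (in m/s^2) 6.779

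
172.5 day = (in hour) 4140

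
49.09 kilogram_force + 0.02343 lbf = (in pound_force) 108.2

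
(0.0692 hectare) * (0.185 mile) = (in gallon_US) 5.443e+07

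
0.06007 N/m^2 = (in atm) 5.928e-07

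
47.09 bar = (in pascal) 4.709e+06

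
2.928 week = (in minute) 2.951e+04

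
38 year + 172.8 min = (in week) 1981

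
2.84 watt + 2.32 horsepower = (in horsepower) 2.324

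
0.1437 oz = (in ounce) 0.1437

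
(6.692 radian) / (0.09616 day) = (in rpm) 0.007692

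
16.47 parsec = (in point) 1.441e+21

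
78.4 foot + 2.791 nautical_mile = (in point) 1.472e+07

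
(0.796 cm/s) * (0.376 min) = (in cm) 17.96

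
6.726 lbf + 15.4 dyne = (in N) 29.92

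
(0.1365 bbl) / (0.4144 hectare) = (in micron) 5.237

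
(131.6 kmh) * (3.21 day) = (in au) 6.777e-05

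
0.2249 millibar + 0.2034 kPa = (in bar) 0.002259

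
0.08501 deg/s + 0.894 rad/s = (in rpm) 8.551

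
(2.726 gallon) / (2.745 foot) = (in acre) 3.048e-06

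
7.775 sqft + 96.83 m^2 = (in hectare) 0.009755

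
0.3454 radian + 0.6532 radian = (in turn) 0.1589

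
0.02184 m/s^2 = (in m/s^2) 0.02184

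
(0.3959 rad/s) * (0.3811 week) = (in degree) 5.228e+06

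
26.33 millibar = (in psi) 0.3819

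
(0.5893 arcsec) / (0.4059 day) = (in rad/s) 8.147e-11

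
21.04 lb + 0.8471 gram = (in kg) 9.544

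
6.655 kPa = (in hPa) 66.55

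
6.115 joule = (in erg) 6.115e+07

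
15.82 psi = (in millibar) 1091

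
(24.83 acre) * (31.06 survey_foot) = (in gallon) 2.513e+08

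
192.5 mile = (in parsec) 1.004e-11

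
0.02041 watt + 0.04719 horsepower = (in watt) 35.21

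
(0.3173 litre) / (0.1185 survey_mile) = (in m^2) 1.664e-06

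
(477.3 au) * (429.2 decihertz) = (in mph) 6.855e+15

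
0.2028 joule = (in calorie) 0.04847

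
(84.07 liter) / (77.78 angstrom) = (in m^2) 1.081e+07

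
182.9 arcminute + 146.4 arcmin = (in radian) 0.09579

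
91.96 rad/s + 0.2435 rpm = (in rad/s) 91.99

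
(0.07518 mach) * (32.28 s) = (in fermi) 8.263e+17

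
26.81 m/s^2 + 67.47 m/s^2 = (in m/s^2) 94.28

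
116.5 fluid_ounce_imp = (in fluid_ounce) 111.9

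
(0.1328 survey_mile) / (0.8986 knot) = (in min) 7.705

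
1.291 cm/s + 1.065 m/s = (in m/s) 1.078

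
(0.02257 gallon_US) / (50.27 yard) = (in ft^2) 2.001e-05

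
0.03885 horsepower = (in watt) 28.97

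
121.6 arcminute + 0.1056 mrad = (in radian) 0.03548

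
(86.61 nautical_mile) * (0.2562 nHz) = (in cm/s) 0.004109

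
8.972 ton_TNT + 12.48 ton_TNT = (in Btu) 8.507e+07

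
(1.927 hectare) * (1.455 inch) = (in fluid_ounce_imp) 2.506e+07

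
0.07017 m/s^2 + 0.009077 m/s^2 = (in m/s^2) 0.07925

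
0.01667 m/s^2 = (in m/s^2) 0.01667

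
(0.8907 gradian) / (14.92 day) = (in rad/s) 1.085e-08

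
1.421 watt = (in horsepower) 0.001906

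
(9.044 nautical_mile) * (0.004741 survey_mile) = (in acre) 31.58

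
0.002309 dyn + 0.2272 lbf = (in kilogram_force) 0.1031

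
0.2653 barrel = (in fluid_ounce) 1426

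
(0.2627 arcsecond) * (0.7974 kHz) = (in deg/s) 0.05819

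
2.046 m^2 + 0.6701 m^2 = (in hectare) 0.0002716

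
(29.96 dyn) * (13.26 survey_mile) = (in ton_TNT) 1.528e-09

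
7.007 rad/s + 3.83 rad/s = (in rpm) 103.5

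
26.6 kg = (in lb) 58.64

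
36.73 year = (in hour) 3.218e+05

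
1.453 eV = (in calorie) 5.564e-20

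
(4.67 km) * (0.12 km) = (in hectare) 56.04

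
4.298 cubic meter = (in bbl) 27.03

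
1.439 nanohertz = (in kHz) 1.439e-12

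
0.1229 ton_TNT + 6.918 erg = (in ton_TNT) 0.1229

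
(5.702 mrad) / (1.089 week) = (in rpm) 8.267e-08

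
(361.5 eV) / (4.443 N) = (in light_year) 1.378e-33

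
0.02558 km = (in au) 1.71e-10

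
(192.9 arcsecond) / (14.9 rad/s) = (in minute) 1.046e-06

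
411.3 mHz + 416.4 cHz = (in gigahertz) 4.575e-09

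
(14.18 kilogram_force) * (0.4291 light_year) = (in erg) 5.645e+24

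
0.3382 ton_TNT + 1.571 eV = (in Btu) 1.341e+06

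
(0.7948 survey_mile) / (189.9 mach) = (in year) 6.273e-10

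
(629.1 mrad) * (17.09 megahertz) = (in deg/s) 6.16e+08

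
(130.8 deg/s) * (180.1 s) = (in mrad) 4.111e+05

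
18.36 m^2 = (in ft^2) 197.6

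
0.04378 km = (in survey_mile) 0.0272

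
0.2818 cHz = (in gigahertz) 2.818e-12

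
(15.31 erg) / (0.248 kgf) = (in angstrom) 6295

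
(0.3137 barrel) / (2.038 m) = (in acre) 6.047e-06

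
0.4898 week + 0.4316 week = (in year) 0.01767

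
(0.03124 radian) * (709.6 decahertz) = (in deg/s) 1.27e+04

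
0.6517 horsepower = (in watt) 486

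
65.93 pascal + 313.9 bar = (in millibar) 3.139e+05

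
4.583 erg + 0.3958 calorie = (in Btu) 0.00157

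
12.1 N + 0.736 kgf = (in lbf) 4.343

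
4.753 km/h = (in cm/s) 132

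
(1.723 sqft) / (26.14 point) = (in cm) 1736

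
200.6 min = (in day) 0.1393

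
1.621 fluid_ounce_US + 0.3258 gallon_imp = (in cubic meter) 0.001529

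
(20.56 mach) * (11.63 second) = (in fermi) 8.142e+19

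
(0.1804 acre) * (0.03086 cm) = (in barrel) 1.417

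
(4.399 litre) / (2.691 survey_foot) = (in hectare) 5.363e-07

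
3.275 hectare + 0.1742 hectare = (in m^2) 3.449e+04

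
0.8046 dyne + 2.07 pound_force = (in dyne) 9.208e+05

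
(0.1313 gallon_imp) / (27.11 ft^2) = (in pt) 0.6718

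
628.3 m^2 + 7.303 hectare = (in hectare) 7.366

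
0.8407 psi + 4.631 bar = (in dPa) 4.689e+06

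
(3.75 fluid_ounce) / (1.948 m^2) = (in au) 3.806e-16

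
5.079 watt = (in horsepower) 0.006811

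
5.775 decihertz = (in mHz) 577.5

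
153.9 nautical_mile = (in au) 1.905e-06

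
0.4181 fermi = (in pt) 1.185e-12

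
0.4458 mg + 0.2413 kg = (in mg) 2.413e+05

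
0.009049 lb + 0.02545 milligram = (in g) 4.105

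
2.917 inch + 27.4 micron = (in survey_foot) 0.2432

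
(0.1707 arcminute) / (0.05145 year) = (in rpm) 2.922e-10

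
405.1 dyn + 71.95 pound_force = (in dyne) 3.201e+07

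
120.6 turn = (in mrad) 7.578e+05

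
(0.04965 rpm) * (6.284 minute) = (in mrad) 1960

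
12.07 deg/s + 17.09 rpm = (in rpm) 19.1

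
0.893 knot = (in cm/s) 45.94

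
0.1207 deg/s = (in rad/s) 0.002107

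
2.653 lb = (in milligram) 1.203e+06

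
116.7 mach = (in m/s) 3.974e+04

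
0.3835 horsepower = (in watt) 286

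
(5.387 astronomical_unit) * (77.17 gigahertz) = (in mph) 1.391e+23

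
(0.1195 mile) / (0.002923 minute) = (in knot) 2132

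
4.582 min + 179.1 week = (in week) 179.1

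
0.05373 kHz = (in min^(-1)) 3224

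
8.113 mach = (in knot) 5370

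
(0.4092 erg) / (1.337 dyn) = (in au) 2.046e-14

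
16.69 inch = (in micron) 4.239e+05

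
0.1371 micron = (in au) 9.165e-19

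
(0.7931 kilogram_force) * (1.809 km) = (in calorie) 3363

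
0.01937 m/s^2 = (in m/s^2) 0.01937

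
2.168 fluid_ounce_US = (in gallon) 0.01694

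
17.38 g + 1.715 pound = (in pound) 1.753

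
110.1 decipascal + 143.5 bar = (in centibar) 1.435e+04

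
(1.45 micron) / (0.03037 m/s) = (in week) 7.894e-11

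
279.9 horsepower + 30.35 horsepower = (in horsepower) 310.2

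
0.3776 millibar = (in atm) 0.0003727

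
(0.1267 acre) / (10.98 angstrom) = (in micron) 4.67e+17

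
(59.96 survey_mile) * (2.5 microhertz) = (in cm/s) 24.12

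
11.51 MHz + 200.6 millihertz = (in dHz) 1.151e+08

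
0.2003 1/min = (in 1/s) 0.003338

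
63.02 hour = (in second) 2.269e+05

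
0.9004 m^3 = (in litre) 900.4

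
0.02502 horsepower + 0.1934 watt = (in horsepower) 0.02528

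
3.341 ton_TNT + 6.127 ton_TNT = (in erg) 3.961e+17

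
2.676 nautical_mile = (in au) 3.313e-08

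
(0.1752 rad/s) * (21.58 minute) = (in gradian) 1.444e+04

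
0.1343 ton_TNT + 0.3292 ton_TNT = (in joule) 1.939e+09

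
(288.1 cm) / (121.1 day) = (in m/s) 2.754e-07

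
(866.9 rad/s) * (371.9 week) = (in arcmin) 6.703e+14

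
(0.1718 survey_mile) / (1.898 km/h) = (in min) 8.74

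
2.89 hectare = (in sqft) 3.111e+05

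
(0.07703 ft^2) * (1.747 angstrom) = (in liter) 1.25e-09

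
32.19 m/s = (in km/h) 115.9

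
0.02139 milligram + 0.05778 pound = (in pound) 0.05778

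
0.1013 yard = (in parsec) 3.002e-18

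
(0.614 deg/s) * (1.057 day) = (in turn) 155.8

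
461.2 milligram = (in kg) 0.0004612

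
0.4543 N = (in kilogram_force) 0.04633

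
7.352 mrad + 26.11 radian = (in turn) 4.157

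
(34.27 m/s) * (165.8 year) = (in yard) 1.96e+11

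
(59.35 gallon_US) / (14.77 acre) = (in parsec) 1.218e-22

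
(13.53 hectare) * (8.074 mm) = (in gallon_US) 2.886e+05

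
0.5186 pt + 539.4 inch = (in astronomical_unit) 9.159e-11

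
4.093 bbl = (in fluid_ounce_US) 2.2e+04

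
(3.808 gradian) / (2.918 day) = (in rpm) 2.266e-06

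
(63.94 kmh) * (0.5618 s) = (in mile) 0.0062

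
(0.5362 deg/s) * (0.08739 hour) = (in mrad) 2944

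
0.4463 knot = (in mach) 0.0006743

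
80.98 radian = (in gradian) 5155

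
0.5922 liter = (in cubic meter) 0.0005922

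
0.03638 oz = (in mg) 1031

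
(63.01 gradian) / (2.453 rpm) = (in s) 3.853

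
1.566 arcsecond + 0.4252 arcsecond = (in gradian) 0.0006146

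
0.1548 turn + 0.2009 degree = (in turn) 0.1554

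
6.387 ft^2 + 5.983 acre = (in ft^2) 2.606e+05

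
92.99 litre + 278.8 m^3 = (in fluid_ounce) 9.43e+06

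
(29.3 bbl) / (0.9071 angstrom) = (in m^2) 5.135e+10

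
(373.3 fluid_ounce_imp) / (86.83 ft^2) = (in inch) 0.05177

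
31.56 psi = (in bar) 2.176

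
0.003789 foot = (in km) 1.155e-06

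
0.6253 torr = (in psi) 0.01209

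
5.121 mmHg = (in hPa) 6.827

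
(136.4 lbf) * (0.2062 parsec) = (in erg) 3.86e+25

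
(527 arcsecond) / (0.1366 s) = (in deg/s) 1.072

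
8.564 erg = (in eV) 5.345e+12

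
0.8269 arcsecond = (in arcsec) 0.8269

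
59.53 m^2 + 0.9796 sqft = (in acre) 0.01473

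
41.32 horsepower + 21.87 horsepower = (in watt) 4.712e+04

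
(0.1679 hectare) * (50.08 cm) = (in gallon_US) 2.221e+05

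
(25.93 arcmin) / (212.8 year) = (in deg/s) 6.44e-11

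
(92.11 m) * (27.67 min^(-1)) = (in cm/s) 4248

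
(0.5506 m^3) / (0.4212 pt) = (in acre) 0.9156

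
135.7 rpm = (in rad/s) 14.21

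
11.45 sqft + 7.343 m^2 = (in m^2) 8.407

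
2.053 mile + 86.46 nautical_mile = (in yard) 1.787e+05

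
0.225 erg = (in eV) 1.404e+11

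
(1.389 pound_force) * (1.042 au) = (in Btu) 9.129e+08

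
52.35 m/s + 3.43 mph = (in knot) 104.7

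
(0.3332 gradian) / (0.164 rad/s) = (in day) 3.694e-07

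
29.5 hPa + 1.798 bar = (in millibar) 1828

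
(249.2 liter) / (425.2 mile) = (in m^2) 3.642e-07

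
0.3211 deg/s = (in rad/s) 0.005604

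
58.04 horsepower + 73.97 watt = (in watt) 4.335e+04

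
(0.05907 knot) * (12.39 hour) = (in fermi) 1.355e+18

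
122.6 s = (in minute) 2.043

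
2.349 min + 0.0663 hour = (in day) 0.004394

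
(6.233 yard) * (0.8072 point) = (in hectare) 1.623e-07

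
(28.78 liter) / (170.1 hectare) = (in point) 4.796e-05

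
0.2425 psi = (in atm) 0.0165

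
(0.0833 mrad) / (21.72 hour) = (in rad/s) 1.065e-09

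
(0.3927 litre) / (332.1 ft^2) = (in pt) 0.03608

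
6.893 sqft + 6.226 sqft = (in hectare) 0.0001219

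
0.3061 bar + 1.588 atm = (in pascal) 1.915e+05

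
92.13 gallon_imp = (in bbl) 2.634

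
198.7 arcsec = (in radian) 0.0009633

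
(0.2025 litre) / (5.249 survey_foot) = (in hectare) 1.266e-08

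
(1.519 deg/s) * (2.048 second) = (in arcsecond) 1.12e+04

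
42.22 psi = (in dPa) 2.911e+06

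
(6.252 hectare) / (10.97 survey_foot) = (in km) 18.7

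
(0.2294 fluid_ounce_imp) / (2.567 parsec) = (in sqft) 8.857e-22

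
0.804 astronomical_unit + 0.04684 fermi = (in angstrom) 1.203e+21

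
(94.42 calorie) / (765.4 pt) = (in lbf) 328.9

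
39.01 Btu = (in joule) 4.116e+04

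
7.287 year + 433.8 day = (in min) 4.455e+06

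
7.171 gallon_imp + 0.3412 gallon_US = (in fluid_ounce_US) 1146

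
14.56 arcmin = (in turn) 0.0006741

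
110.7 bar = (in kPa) 1.107e+04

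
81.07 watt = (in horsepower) 0.1087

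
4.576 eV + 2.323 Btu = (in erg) 2.451e+10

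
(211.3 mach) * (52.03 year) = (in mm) 1.181e+17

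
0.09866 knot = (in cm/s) 5.076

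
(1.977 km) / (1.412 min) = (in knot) 45.36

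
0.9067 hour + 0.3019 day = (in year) 0.0009306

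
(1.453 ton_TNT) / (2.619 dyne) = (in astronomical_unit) 1552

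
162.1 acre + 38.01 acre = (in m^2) 8.098e+05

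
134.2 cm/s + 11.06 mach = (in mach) 11.06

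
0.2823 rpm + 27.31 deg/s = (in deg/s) 29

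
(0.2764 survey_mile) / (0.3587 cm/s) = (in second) 1.24e+05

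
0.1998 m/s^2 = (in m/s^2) 0.1998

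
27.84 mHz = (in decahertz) 0.002784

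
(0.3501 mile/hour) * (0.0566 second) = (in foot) 0.02906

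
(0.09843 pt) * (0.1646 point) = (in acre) 4.982e-13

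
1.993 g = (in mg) 1993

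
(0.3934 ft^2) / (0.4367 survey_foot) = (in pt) 778.3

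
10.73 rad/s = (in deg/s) 614.8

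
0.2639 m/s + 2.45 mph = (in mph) 3.04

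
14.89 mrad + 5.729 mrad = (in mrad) 20.62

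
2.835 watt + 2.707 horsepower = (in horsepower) 2.711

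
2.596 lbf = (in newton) 11.55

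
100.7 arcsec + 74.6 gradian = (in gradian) 74.63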